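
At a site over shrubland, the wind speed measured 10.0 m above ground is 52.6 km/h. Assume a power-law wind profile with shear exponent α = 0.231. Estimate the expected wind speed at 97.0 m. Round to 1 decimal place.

88.9 km/h

Power-law profile: V₂ = V₁ · (z₂/z₁)^α
V₂ = 52.6 × (97.0/10.0)^0.231 = 52.6 × (9.7000)^0.231
    = 52.6 × 1.6902 = 88.9058 km/h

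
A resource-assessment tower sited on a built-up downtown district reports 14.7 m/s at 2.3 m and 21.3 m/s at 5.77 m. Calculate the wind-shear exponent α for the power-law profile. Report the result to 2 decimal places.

α ≈ 0.40

Power law: V₂/V₁ = (z₂/z₁)^α ⇒ α = ln(V₂/V₁) / ln(z₂/z₁)
α = ln(21.3/14.7) / ln(5.77/2.3) = ln(1.4490) / ln(2.5087)
  = 0.37086 / 0.91976 = 0.40321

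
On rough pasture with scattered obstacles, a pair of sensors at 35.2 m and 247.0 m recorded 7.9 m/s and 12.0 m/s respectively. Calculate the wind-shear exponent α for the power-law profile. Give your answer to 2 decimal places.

Power law: V₂/V₁ = (z₂/z₁)^α ⇒ α = ln(V₂/V₁) / ln(z₂/z₁)
α = ln(12.0/7.9) / ln(247.0/35.2) = ln(1.5190) / ln(7.0170)
  = 0.41804 / 1.94834 = 0.21456

α ≈ 0.21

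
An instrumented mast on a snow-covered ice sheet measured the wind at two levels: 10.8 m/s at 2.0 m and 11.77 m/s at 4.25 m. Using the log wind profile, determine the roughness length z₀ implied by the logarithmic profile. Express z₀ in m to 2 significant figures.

Log law: V(z) ∝ ln(z/z₀). With r = V₁/V₂ = 10.8/11.77 = 0.91759,
r · ln(z₂/z₀) = ln(z₁/z₀) ⇒ ln z₀ = (ln z₁ − r·ln z₂)/(1 − r)
ln z₀ = (0.69315 − 0.91759×1.44692) / 0.08241 = -7.6994
z₀ = exp(-7.6994) = 0.0004531 m

z₀ ≈ 0.00045 m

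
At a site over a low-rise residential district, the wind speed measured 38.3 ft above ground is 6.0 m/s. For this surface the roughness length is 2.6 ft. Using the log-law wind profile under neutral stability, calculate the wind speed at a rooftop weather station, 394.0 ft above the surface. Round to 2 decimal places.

Log law: V(z) ∝ ln(z/z₀), so V₂/V₁ = ln(z₂/z₀) / ln(z₁/z₀).
ln(394.0/2.6) = 5.0208, ln(38.3/2.6) = 2.6899
V₂ = 6.0 × 5.0208/2.6899 = 6.0 × 1.8665 = 11.1992 m/s

11.20 m/s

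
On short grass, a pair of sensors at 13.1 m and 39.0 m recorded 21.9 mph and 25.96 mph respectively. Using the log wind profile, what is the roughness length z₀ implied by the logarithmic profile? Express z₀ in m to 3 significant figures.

z₀ ≈ 0.0364 m

Log law: V(z) ∝ ln(z/z₀). With r = V₁/V₂ = 21.9/25.96 = 0.84361,
r · ln(z₂/z₀) = ln(z₁/z₀) ⇒ ln z₀ = (ln z₁ − r·ln z₂)/(1 − r)
ln z₀ = (2.57261 − 0.84361×3.66356) / 0.15639 = -3.3121
z₀ = exp(-3.3121) = 0.03644 m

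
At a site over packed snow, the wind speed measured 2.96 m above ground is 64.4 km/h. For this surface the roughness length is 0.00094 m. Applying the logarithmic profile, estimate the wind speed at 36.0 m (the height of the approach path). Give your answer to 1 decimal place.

Log law: V(z) ∝ ln(z/z₀), so V₂/V₁ = ln(z₂/z₀) / ln(z₁/z₀).
ln(36.0/0.00094) = 10.5531, ln(2.96/0.00094) = 8.0548
V₂ = 64.4 × 10.5531/8.0548 = 64.4 × 1.3102 = 84.3747 km/h

84.4 km/h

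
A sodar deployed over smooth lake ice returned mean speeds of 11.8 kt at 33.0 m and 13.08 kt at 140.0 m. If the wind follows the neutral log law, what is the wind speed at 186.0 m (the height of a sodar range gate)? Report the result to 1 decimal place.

13.3 kt

Log law: V ∝ ln(z/z₀). From the pair, with r = V₁/V₂ = 0.90214,
ln z₀ = (ln z₁ − r·ln z₂)/(1 − r) = (3.4965 − 0.90214×4.9416)/0.09786 = -9.8258 → z₀ = 0.00005404 m
V₃ = V₁ · ln(z₃/z₀)/ln(z₁/z₀) = 11.8 × 15.0516/13.3223 = 13.3316 kt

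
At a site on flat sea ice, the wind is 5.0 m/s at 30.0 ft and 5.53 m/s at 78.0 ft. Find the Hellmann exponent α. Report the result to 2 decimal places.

α ≈ 0.11

Power law: V₂/V₁ = (z₂/z₁)^α ⇒ α = ln(V₂/V₁) / ln(z₂/z₁)
α = ln(5.53/5.0) / ln(78.0/30.0) = ln(1.1060) / ln(2.6000)
  = 0.10075 / 0.95551 = 0.10544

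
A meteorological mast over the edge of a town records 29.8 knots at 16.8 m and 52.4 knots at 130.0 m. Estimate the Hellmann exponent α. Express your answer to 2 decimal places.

Power law: V₂/V₁ = (z₂/z₁)^α ⇒ α = ln(V₂/V₁) / ln(z₂/z₁)
α = ln(52.4/29.8) / ln(130.0/16.8) = ln(1.7584) / ln(7.7381)
  = 0.56440 / 2.04616 = 0.27583

α ≈ 0.28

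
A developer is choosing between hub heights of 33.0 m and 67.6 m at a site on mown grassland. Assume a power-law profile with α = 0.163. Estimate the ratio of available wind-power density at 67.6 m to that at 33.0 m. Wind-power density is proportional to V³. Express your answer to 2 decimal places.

Speed ratio: V_B/V_A = (z_B/z_A)^α = (67.6/33.0)^0.163 = (2.0485)^0.163 = 1.12399
Power-density ratio: P_B/P_A = (V_B/V_A)³ = (1.12399)³ = 1.42001

1.42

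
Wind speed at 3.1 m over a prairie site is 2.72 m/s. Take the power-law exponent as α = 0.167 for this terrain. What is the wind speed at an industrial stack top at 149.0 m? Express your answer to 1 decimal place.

Power-law profile: V₂ = V₁ · (z₂/z₁)^α
V₂ = 2.72 × (149.0/3.1)^0.167 = 2.72 × (48.0645)^0.167
    = 2.72 × 1.9093 = 5.1932 m/s

5.2 m/s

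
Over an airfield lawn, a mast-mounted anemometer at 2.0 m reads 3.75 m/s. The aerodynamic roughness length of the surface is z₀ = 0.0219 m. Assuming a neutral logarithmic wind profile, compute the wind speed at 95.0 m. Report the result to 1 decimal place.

Log law: V(z) ∝ ln(z/z₀), so V₂/V₁ = ln(z₂/z₀) / ln(z₁/z₀).
ln(95.0/0.0219) = 8.3751, ln(2.0/0.0219) = 4.5144
V₂ = 3.75 × 8.3751/4.5144 = 3.75 × 1.8552 = 6.9570 m/s

7.0 m/s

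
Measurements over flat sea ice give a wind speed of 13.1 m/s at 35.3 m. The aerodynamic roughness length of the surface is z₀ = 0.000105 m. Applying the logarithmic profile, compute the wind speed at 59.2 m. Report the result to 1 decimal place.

Log law: V(z) ∝ ln(z/z₀), so V₂/V₁ = ln(z₂/z₀) / ln(z₁/z₀).
ln(59.2/0.000105) = 13.2425, ln(35.3/0.000105) = 12.7254
V₂ = 13.1 × 13.2425/12.7254 = 13.1 × 1.0406 = 13.6323 m/s

13.6 m/s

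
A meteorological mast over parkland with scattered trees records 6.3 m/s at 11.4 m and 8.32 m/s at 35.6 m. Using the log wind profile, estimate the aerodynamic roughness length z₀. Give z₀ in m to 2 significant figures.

Log law: V(z) ∝ ln(z/z₀). With r = V₁/V₂ = 6.3/8.32 = 0.75721,
r · ln(z₂/z₀) = ln(z₁/z₀) ⇒ ln z₀ = (ln z₁ − r·ln z₂)/(1 − r)
ln z₀ = (2.43361 − 0.75721×3.57235) / 0.24279 = -1.1179
z₀ = exp(-1.1179) = 0.3270 m

z₀ ≈ 0.33 m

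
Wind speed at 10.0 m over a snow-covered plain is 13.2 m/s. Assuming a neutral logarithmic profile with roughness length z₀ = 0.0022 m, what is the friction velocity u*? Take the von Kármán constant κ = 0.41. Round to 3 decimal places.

u* ≈ 0.643 m/s

Log law: V(z) = (u*/κ) · ln(z/z₀) ⇒ u* = κ · V / ln(z/z₀)
u* = 0.41 × 13.2 / ln(10.0/0.0022) = 0.41 × 13.2 / 8.4219
   = 5.4120 / 8.4219 = 0.6426 m/s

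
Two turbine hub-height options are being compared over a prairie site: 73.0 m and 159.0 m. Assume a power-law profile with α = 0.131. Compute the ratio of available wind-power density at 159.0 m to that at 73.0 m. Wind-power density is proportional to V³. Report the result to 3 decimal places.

1.358

Speed ratio: V_B/V_A = (z_B/z_A)^α = (159.0/73.0)^0.131 = (2.1781)^0.131 = 1.10736
Power-density ratio: P_B/P_A = (V_B/V_A)³ = (1.10736)³ = 1.35789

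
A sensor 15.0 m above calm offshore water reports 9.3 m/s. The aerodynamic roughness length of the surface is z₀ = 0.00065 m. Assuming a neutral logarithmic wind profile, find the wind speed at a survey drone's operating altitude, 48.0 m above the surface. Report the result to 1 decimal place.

Log law: V(z) ∝ ln(z/z₀), so V₂/V₁ = ln(z₂/z₀) / ln(z₁/z₀).
ln(48.0/0.00065) = 11.2097, ln(15.0/0.00065) = 10.0466
V₂ = 9.3 × 11.2097/10.0466 = 9.3 × 1.1158 = 10.3767 m/s

10.4 m/s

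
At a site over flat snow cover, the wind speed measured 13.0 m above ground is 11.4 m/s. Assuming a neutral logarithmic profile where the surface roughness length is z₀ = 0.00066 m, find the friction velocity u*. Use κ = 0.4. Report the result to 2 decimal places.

Log law: V(z) = (u*/κ) · ln(z/z₀) ⇒ u* = κ · V / ln(z/z₀)
u* = 0.4 × 11.4 / ln(13.0/0.00066) = 0.4 × 11.4 / 9.8882
   = 4.5600 / 9.8882 = 0.4612 m/s

u* ≈ 0.46 m/s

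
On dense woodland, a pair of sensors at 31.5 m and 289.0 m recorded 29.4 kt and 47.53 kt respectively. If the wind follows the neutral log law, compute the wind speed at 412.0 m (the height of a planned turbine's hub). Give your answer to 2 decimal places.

Log law: V ∝ ln(z/z₀). From the pair, with r = V₁/V₂ = 0.61856,
ln z₀ = (ln z₁ − r·ln z₂)/(1 − r) = (3.4500 − 0.61856×5.6664)/0.38144 = -0.1442 → z₀ = 0.8657 m
V₃ = V₁ · ln(z₃/z₀)/ln(z₁/z₀) = 29.4 × 6.1653/3.5942 = 50.4305 kt

50.43 kt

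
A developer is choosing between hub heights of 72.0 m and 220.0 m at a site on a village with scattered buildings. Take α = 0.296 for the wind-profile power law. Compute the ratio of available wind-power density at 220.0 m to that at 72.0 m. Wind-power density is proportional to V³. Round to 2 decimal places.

Speed ratio: V_B/V_A = (z_B/z_A)^α = (220.0/72.0)^0.296 = (3.0556)^0.296 = 1.39183
Power-density ratio: P_B/P_A = (V_B/V_A)³ = (1.39183)³ = 2.69625

2.70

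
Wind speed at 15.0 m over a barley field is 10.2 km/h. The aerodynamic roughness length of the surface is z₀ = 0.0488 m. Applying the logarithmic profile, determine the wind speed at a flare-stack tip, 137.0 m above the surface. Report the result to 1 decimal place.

14.1 km/h

Log law: V(z) ∝ ln(z/z₀), so V₂/V₁ = ln(z₂/z₀) / ln(z₁/z₀).
ln(137.0/0.0488) = 7.9400, ln(15.0/0.0488) = 5.7281
V₂ = 10.2 × 7.9400/5.7281 = 10.2 × 1.3862 = 14.1388 km/h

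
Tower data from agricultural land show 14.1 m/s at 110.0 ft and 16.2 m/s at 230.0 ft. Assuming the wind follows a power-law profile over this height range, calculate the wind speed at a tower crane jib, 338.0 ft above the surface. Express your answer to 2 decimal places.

First find α: α = ln(V₂/V₁)/ln(z₂/z₁) = ln(16.2/14.1)/ln(230.0/110.0) = 0.13884/0.73760 = 0.1882
Extrapolate from 230.0 ft to 338.0 ft: V₃ = 16.2 × (338.0/230.0)^0.1882 = 16.2 × 1.0752 = 17.4174 m/s

17.42 m/s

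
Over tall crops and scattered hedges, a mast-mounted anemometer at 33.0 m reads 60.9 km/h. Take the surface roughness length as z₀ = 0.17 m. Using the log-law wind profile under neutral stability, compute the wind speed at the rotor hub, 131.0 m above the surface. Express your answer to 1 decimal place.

76.8 km/h

Log law: V(z) ∝ ln(z/z₀), so V₂/V₁ = ln(z₂/z₀) / ln(z₁/z₀).
ln(131.0/0.17) = 6.6472, ln(33.0/0.17) = 5.2685
V₂ = 60.9 × 6.6472/5.2685 = 60.9 × 1.2617 = 76.8368 km/h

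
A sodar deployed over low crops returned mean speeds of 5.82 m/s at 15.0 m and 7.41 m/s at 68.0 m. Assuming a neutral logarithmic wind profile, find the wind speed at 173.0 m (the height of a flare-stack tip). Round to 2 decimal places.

Log law: V ∝ ln(z/z₀). From the pair, with r = V₁/V₂ = 0.78543,
ln z₀ = (ln z₁ − r·ln z₂)/(1 − r) = (2.7081 − 0.78543×4.2195)/0.21457 = -2.8245 → z₀ = 0.05934 m
V₃ = V₁ · ln(z₃/z₀)/ln(z₁/z₀) = 5.82 × 7.9777/5.5325 = 8.3923 m/s

8.39 m/s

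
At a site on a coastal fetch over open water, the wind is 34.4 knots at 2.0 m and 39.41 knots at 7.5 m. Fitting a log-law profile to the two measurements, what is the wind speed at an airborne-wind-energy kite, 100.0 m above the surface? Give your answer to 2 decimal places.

Log law: V ∝ ln(z/z₀). From the pair, with r = V₁/V₂ = 0.87287,
ln z₀ = (ln z₁ − r·ln z₂)/(1 − r) = (0.6931 − 0.87287×2.0149)/0.12713 = -8.3824 → z₀ = 0.0002289 m
V₃ = V₁ · ln(z₃/z₀)/ln(z₁/z₀) = 34.4 × 12.9876/9.0755 = 49.2282 knots

49.23 knots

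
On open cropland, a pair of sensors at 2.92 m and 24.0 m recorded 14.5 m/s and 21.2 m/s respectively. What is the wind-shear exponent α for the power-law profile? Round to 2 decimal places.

Power law: V₂/V₁ = (z₂/z₁)^α ⇒ α = ln(V₂/V₁) / ln(z₂/z₁)
α = ln(21.2/14.5) / ln(24.0/2.92) = ln(1.4621) / ln(8.2192)
  = 0.37985 / 2.10647 = 0.18033

α ≈ 0.18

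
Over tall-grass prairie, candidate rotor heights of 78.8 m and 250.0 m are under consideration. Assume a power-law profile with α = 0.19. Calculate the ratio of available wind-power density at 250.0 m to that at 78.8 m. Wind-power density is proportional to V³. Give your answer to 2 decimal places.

1.93

Speed ratio: V_B/V_A = (z_B/z_A)^α = (250.0/78.8)^0.19 = (3.1726)^0.19 = 1.24528
Power-density ratio: P_B/P_A = (V_B/V_A)³ = (1.24528)³ = 1.93110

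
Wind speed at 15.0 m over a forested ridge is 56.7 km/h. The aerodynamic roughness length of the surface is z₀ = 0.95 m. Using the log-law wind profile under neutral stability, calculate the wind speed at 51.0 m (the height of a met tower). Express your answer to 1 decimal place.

81.8 km/h

Log law: V(z) ∝ ln(z/z₀), so V₂/V₁ = ln(z₂/z₀) / ln(z₁/z₀).
ln(51.0/0.95) = 3.9831, ln(15.0/0.95) = 2.7593
V₂ = 56.7 × 3.9831/2.7593 = 56.7 × 1.4435 = 81.8466 km/h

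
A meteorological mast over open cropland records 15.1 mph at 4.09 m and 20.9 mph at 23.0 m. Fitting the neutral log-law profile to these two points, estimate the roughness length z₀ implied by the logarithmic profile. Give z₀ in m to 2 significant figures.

z₀ ≈ 0.046 m

Log law: V(z) ∝ ln(z/z₀). With r = V₁/V₂ = 15.1/20.9 = 0.72249,
r · ln(z₂/z₀) = ln(z₁/z₀) ⇒ ln z₀ = (ln z₁ − r·ln z₂)/(1 − r)
ln z₀ = (1.40854 − 0.72249×3.13549) / 0.27751 = -3.0875
z₀ = exp(-3.0875) = 0.04562 m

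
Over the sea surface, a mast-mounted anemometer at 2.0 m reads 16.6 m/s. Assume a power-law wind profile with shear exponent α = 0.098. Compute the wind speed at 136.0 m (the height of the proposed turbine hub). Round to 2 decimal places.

Power-law profile: V₂ = V₁ · (z₂/z₁)^α
V₂ = 16.6 × (136.0/2.0)^0.098 = 16.6 × (68.0000)^0.098
    = 16.6 × 1.5121 = 25.1012 m/s

25.10 m/s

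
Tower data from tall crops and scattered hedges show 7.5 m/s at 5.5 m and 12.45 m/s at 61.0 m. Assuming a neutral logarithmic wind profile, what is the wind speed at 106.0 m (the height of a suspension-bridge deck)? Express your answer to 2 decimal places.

13.59 m/s

Log law: V ∝ ln(z/z₀). From the pair, with r = V₁/V₂ = 0.60241,
ln z₀ = (ln z₁ − r·ln z₂)/(1 − r) = (1.7047 − 0.60241×4.1109)/0.39759 = -1.9409 → z₀ = 0.1436 m
V₃ = V₁ · ln(z₃/z₀)/ln(z₁/z₀) = 7.5 × 6.6043/3.6456 = 13.5868 m/s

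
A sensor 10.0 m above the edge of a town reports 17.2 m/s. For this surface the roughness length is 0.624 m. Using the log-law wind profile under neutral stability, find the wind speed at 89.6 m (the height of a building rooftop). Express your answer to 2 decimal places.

Log law: V(z) ∝ ln(z/z₀), so V₂/V₁ = ln(z₂/z₀) / ln(z₁/z₀).
ln(89.6/0.624) = 4.9670, ln(10.0/0.624) = 2.7742
V₂ = 17.2 × 4.9670/2.7742 = 17.2 × 1.7904 = 30.7952 m/s

30.80 m/s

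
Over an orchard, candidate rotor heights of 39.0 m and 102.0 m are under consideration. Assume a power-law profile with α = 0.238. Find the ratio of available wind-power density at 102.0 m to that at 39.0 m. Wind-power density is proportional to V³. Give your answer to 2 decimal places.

Speed ratio: V_B/V_A = (z_B/z_A)^α = (102.0/39.0)^0.238 = (2.6154)^0.238 = 1.25711
Power-density ratio: P_B/P_A = (V_B/V_A)³ = (1.25711)³ = 1.98665

1.99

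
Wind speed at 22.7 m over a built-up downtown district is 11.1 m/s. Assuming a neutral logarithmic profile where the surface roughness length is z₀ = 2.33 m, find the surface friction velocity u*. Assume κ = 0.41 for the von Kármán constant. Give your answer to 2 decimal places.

Log law: V(z) = (u*/κ) · ln(z/z₀) ⇒ u* = κ · V / ln(z/z₀)
u* = 0.41 × 11.1 / ln(22.7/2.33) = 0.41 × 11.1 / 2.2765
   = 4.5510 / 2.2765 = 1.9991 m/s

u* ≈ 2.00 m/s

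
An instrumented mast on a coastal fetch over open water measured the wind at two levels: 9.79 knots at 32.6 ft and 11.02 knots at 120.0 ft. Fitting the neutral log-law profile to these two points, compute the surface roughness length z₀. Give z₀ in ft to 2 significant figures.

Log law: V(z) ∝ ln(z/z₀). With r = V₁/V₂ = 9.79/11.02 = 0.88838,
r · ln(z₂/z₀) = ln(z₁/z₀) ⇒ ln z₀ = (ln z₁ − r·ln z₂)/(1 − r)
ln z₀ = (3.48431 − 0.88838×4.78749) / 0.11162 = -6.8881
z₀ = exp(-6.8881) = 0.001020 ft

z₀ ≈ 0.0010 ft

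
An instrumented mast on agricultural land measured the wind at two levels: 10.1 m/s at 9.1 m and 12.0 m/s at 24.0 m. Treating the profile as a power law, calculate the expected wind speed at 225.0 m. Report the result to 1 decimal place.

17.9 m/s

First find α: α = ln(V₂/V₁)/ln(z₂/z₁) = ln(12.0/10.1)/ln(24.0/9.1) = 0.17237/0.96978 = 0.1777
Extrapolate from 24.0 m to 225.0 m: V₃ = 12.0 × (225.0/24.0)^0.1777 = 12.0 × 1.4885 = 17.8625 m/s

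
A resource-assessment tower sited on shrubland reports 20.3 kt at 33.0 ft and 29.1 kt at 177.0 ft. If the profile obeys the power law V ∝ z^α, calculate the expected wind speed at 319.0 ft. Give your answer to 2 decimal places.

First find α: α = ln(V₂/V₁)/ln(z₂/z₁) = ln(29.1/20.3)/ln(177.0/33.0) = 0.36012/1.67964 = 0.2144
Extrapolate from 177.0 ft to 319.0 ft: V₃ = 29.1 × (319.0/177.0)^0.2144 = 29.1 × 1.1346 = 33.0172 kt

33.02 kt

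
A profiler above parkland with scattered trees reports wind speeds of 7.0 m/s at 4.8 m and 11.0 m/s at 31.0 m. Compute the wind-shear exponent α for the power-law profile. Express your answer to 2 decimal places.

Power law: V₂/V₁ = (z₂/z₁)^α ⇒ α = ln(V₂/V₁) / ln(z₂/z₁)
α = ln(11.0/7.0) / ln(31.0/4.8) = ln(1.5714) / ln(6.4583)
  = 0.45199 / 1.86537 = 0.24230

α ≈ 0.24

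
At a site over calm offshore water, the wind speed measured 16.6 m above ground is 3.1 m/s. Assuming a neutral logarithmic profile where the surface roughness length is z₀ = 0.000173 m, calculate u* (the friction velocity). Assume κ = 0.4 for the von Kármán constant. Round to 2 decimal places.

u* ≈ 0.11 m/s

Log law: V(z) = (u*/κ) · ln(z/z₀) ⇒ u* = κ · V / ln(z/z₀)
u* = 0.4 × 3.1 / ln(16.6/0.000173) = 0.4 × 3.1 / 11.4716
   = 1.2400 / 11.4716 = 0.1081 m/s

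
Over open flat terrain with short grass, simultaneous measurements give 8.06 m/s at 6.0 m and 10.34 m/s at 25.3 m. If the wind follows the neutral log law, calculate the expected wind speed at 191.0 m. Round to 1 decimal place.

13.5 m/s

Log law: V ∝ ln(z/z₀). From the pair, with r = V₁/V₂ = 0.77950,
ln z₀ = (ln z₁ − r·ln z₂)/(1 − r) = (1.7918 − 0.77950×3.2308)/0.22050 = -3.2954 → z₀ = 0.03705 m
V₃ = V₁ · ln(z₃/z₀)/ln(z₁/z₀) = 8.06 × 8.5477/5.0872 = 13.5428 m/s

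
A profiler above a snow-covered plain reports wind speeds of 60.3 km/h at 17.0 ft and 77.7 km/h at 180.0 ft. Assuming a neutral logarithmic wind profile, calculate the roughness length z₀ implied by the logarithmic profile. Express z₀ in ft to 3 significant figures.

z₀ ≈ 0.00477 ft

Log law: V(z) ∝ ln(z/z₀). With r = V₁/V₂ = 60.3/77.7 = 0.77606,
r · ln(z₂/z₀) = ln(z₁/z₀) ⇒ ln z₀ = (ln z₁ − r·ln z₂)/(1 − r)
ln z₀ = (2.83321 − 0.77606×5.19296) / 0.22394 = -5.3445
z₀ = exp(-5.3445) = 0.004774 ft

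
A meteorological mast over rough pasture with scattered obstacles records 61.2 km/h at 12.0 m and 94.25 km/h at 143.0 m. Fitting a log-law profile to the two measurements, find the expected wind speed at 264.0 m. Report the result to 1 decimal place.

Log law: V ∝ ln(z/z₀). From the pair, with r = V₁/V₂ = 0.64934,
ln z₀ = (ln z₁ − r·ln z₂)/(1 − r) = (2.4849 − 0.64934×4.9628)/0.35066 = -2.1036 → z₀ = 0.1220 m
V₃ = V₁ · ln(z₃/z₀)/ln(z₁/z₀) = 61.2 × 7.6795/4.5885 = 102.4274 km/h

102.4 km/h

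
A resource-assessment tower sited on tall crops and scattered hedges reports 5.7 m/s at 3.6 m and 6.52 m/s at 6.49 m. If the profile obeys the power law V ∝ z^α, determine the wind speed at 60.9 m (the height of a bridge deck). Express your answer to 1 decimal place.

10.9 m/s

First find α: α = ln(V₂/V₁)/ln(z₂/z₁) = ln(6.52/5.7)/ln(6.49/3.6) = 0.13441/0.58933 = 0.2281
Extrapolate from 6.49 m to 60.9 m: V₃ = 6.52 × (60.9/6.49)^0.2281 = 6.52 × 1.6664 = 10.8647 m/s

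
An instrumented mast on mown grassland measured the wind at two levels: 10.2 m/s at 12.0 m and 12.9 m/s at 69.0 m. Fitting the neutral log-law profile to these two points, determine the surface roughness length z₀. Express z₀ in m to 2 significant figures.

Log law: V(z) ∝ ln(z/z₀). With r = V₁/V₂ = 10.2/12.9 = 0.79070,
r · ln(z₂/z₀) = ln(z₁/z₀) ⇒ ln z₀ = (ln z₁ − r·ln z₂)/(1 − r)
ln z₀ = (2.48491 − 0.79070×4.23411) / 0.20930 = -4.1232
z₀ = exp(-4.1232) = 0.01619 m

z₀ ≈ 0.016 m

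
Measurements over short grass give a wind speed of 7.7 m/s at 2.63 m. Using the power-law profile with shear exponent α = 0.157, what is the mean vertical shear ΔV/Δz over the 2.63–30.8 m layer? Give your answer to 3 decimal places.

0.129 m/s/m

Power law: V₂ = V₁ · (z₂/z₁)^α = 7.7 × (11.7110)^0.157 = 11.3308 m/s
ΔV/Δz = (11.3308 − 7.7)/(30.8 − 2.63) = 3.6308/28.1700 = 0.12889 m/s/m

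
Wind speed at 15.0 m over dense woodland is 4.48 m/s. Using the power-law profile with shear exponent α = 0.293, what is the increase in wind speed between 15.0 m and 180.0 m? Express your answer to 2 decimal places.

4.80 m/s

Power law: V₂ = V₁ · (z₂/z₁)^α = 4.48 × (12.0000)^0.293 = 9.2785 m/s
ΔV = 9.2785 − 4.48 = 4.7985 m/s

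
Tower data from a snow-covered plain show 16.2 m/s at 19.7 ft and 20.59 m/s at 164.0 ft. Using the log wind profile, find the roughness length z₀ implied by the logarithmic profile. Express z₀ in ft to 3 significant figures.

z₀ ≈ 0.00791 ft

Log law: V(z) ∝ ln(z/z₀). With r = V₁/V₂ = 16.2/20.59 = 0.78679,
r · ln(z₂/z₀) = ln(z₁/z₀) ⇒ ln z₀ = (ln z₁ − r·ln z₂)/(1 − r)
ln z₀ = (2.98062 − 0.78679×5.09987) / 0.21321 = -4.8398
z₀ = exp(-4.8398) = 0.007908 ft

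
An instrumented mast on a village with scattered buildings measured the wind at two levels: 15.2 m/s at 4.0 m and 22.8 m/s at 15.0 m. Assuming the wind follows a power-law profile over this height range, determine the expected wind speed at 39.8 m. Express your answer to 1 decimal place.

First find α: α = ln(V₂/V₁)/ln(z₂/z₁) = ln(22.8/15.2)/ln(15.0/4.0) = 0.40547/1.32176 = 0.3068
Extrapolate from 15.0 m to 39.8 m: V₃ = 22.8 × (39.8/15.0)^0.3068 = 22.8 × 1.3490 = 30.7566 m/s

30.8 m/s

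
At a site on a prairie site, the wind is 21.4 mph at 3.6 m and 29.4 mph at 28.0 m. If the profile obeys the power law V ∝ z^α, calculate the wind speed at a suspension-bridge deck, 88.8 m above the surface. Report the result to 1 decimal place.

35.2 mph

First find α: α = ln(V₂/V₁)/ln(z₂/z₁) = ln(29.4/21.4)/ln(28.0/3.6) = 0.31760/2.05127 = 0.1548
Extrapolate from 28.0 m to 88.8 m: V₃ = 29.4 × (88.8/28.0)^0.1548 = 29.4 × 1.1957 = 35.1526 mph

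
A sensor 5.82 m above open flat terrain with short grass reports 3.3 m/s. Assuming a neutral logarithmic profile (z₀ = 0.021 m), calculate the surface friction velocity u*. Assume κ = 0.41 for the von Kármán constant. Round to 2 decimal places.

u* ≈ 0.24 m/s

Log law: V(z) = (u*/κ) · ln(z/z₀) ⇒ u* = κ · V / ln(z/z₀)
u* = 0.41 × 3.3 / ln(5.82/0.021) = 0.41 × 3.3 / 5.6245
   = 1.3530 / 5.6245 = 0.2406 m/s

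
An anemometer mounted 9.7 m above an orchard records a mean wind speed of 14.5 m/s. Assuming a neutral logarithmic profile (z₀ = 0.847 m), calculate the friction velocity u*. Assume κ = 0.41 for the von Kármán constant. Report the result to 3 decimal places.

u* ≈ 2.438 m/s

Log law: V(z) = (u*/κ) · ln(z/z₀) ⇒ u* = κ · V / ln(z/z₀)
u* = 0.41 × 14.5 / ln(9.7/0.847) = 0.41 × 14.5 / 2.4382
   = 5.9450 / 2.4382 = 2.4383 m/s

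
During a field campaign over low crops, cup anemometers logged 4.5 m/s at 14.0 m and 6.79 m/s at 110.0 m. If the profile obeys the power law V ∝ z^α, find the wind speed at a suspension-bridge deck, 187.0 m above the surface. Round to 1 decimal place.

7.5 m/s

First find α: α = ln(V₂/V₁)/ln(z₂/z₁) = ln(6.79/4.5)/ln(110.0/14.0) = 0.41137/2.06142 = 0.1996
Extrapolate from 110.0 m to 187.0 m: V₃ = 6.79 × (187.0/110.0)^0.1996 = 6.79 × 1.1117 = 7.5484 m/s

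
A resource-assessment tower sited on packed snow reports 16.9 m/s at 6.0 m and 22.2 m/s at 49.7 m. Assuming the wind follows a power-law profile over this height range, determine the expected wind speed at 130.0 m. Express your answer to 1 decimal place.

First find α: α = ln(V₂/V₁)/ln(z₂/z₁) = ln(22.2/16.9)/ln(49.7/6.0) = 0.27278/2.11425 = 0.1290
Extrapolate from 49.7 m to 130.0 m: V₃ = 22.2 × (130.0/49.7)^0.1290 = 22.2 × 1.1321 = 25.1322 m/s

25.1 m/s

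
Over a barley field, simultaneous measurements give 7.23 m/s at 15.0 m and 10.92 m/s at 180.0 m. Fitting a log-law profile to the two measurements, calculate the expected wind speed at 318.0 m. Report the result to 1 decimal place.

11.8 m/s

Log law: V ∝ ln(z/z₀). From the pair, with r = V₁/V₂ = 0.66209,
ln z₀ = (ln z₁ − r·ln z₂)/(1 − r) = (2.7081 − 0.66209×5.1930)/0.33791 = -2.1608 → z₀ = 0.1152 m
V₃ = V₁ · ln(z₃/z₀)/ln(z₁/z₀) = 7.23 × 7.9228/4.8688 = 11.7651 m/s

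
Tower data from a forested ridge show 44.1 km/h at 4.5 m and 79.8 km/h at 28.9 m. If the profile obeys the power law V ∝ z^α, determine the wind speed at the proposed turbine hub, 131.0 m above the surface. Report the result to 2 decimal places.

First find α: α = ln(V₂/V₁)/ln(z₂/z₁) = ln(79.8/44.1)/ln(28.9/4.5) = 0.59306/1.85976 = 0.3189
Extrapolate from 28.9 m to 131.0 m: V₃ = 79.8 × (131.0/28.9)^0.3189 = 79.8 × 1.6192 = 129.2156 km/h

129.22 km/h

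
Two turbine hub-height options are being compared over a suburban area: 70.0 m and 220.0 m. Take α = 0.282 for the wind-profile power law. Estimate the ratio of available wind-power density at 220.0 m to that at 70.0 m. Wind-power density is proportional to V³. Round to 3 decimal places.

2.635

Speed ratio: V_B/V_A = (z_B/z_A)^α = (220.0/70.0)^0.282 = (3.1429)^0.282 = 1.38116
Power-density ratio: P_B/P_A = (V_B/V_A)³ = (1.38116)³ = 2.63473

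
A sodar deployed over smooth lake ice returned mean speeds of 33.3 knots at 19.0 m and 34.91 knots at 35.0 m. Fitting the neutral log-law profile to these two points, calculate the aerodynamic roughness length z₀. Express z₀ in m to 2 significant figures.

z₀ ≈ 0.000062 m

Log law: V(z) ∝ ln(z/z₀). With r = V₁/V₂ = 33.3/34.91 = 0.95388,
r · ln(z₂/z₀) = ln(z₁/z₀) ⇒ ln z₀ = (ln z₁ − r·ln z₂)/(1 − r)
ln z₀ = (2.94444 − 0.95388×3.55535) / 0.04612 = -9.6911
z₀ = exp(-9.6911) = 0.00006183 m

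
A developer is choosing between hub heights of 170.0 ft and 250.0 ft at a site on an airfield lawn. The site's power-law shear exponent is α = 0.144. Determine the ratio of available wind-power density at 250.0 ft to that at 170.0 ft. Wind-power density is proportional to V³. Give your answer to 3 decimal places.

1.181

Speed ratio: V_B/V_A = (z_B/z_A)^α = (250.0/170.0)^0.144 = (1.4706)^0.144 = 1.05711
Power-density ratio: P_B/P_A = (V_B/V_A)³ = (1.05711)³ = 1.18129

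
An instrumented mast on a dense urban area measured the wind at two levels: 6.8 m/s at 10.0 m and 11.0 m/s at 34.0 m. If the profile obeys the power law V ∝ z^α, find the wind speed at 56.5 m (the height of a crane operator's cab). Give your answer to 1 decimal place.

First find α: α = ln(V₂/V₁)/ln(z₂/z₁) = ln(11.0/6.8)/ln(34.0/10.0) = 0.48097/1.22378 = 0.3930
Extrapolate from 34.0 m to 56.5 m: V₃ = 11.0 × (56.5/34.0)^0.3930 = 11.0 × 1.2209 = 13.4302 m/s

13.4 m/s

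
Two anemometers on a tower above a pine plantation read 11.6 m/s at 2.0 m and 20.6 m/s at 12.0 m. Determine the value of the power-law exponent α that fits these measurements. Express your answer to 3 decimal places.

α ≈ 0.321

Power law: V₂/V₁ = (z₂/z₁)^α ⇒ α = ln(V₂/V₁) / ln(z₂/z₁)
α = ln(20.6/11.6) / ln(12.0/2.0) = ln(1.7759) / ln(6.0000)
  = 0.57429 / 1.79176 = 0.32052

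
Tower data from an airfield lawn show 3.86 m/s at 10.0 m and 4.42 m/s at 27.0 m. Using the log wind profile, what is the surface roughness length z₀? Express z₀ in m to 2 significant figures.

Log law: V(z) ∝ ln(z/z₀). With r = V₁/V₂ = 3.86/4.42 = 0.87330,
r · ln(z₂/z₀) = ln(z₁/z₀) ⇒ ln z₀ = (ln z₁ − r·ln z₂)/(1 − r)
ln z₀ = (2.30259 − 0.87330×3.29584) / 0.12670 = -4.5438
z₀ = exp(-4.5438) = 0.01063 m

z₀ ≈ 0.011 m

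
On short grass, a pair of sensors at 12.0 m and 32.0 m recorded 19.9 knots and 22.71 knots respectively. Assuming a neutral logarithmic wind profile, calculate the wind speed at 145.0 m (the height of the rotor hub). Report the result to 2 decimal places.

Log law: V ∝ ln(z/z₀). From the pair, with r = V₁/V₂ = 0.87627,
ln z₀ = (ln z₁ − r·ln z₂)/(1 − r) = (2.4849 − 0.87627×3.4657)/0.12373 = -4.4612 → z₀ = 0.01155 m
V₃ = V₁ · ln(z₃/z₀)/ln(z₁/z₀) = 19.9 × 9.4379/6.9461 = 27.0389 knots

27.04 knots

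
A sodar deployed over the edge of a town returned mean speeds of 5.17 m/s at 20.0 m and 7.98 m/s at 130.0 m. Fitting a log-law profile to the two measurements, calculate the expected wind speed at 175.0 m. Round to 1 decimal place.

8.4 m/s

Log law: V ∝ ln(z/z₀). From the pair, with r = V₁/V₂ = 0.64787,
ln z₀ = (ln z₁ − r·ln z₂)/(1 − r) = (2.9957 − 0.64787×4.8675)/0.35213 = -0.4481 → z₀ = 0.6388 m
V₃ = V₁ · ln(z₃/z₀)/ln(z₁/z₀) = 5.17 × 5.6129/3.4438 = 8.4262 m/s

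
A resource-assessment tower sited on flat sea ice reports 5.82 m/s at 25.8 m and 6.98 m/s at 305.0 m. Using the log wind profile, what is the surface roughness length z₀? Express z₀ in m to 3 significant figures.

Log law: V(z) ∝ ln(z/z₀). With r = V₁/V₂ = 5.82/6.98 = 0.83381,
r · ln(z₂/z₀) = ln(z₁/z₀) ⇒ ln z₀ = (ln z₁ − r·ln z₂)/(1 − r)
ln z₀ = (3.25037 − 0.83381×5.72031) / 0.16619 = -9.1419
z₀ = exp(-9.1419) = 0.0001071 m

z₀ ≈ 0.000107 m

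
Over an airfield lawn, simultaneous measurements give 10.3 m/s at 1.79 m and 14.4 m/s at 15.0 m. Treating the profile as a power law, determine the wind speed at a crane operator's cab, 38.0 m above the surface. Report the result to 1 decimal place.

First find α: α = ln(V₂/V₁)/ln(z₂/z₁) = ln(14.4/10.3)/ln(15.0/1.79) = 0.33508/2.12583 = 0.1576
Extrapolate from 15.0 m to 38.0 m: V₃ = 14.4 × (38.0/15.0)^0.1576 = 14.4 × 1.1578 = 16.6723 m/s

16.7 m/s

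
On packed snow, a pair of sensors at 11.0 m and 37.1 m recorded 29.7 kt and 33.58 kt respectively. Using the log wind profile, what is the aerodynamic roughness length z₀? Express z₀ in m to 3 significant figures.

z₀ ≈ 0.001000 m

Log law: V(z) ∝ ln(z/z₀). With r = V₁/V₂ = 29.7/33.58 = 0.88446,
r · ln(z₂/z₀) = ln(z₁/z₀) ⇒ ln z₀ = (ln z₁ − r·ln z₂)/(1 − r)
ln z₀ = (2.39790 − 0.88446×3.61362) / 0.11554 = -6.9080
z₀ = exp(-6.9080) = 0.0009997 m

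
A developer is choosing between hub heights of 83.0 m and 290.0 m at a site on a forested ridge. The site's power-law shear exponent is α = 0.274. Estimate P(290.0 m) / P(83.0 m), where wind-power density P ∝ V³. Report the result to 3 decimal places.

2.796

Speed ratio: V_B/V_A = (z_B/z_A)^α = (290.0/83.0)^0.274 = (3.4940)^0.274 = 1.40887
Power-density ratio: P_B/P_A = (V_B/V_A)³ = (1.40887)³ = 2.79646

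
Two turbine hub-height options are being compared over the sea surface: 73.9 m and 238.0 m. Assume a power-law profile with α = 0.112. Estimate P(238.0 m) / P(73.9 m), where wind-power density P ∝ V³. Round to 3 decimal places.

1.481

Speed ratio: V_B/V_A = (z_B/z_A)^α = (238.0/73.9)^0.112 = (3.2206)^0.112 = 1.13996
Power-density ratio: P_B/P_A = (V_B/V_A)³ = (1.13996)³ = 1.48138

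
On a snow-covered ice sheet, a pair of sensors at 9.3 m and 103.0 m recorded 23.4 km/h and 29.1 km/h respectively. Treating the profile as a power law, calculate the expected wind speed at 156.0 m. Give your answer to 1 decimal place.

30.2 km/h

First find α: α = ln(V₂/V₁)/ln(z₂/z₁) = ln(29.1/23.4)/ln(103.0/9.3) = 0.21800/2.40471 = 0.0907
Extrapolate from 103.0 m to 156.0 m: V₃ = 29.1 × (156.0/103.0)^0.0907 = 29.1 × 1.0384 = 30.2160 km/h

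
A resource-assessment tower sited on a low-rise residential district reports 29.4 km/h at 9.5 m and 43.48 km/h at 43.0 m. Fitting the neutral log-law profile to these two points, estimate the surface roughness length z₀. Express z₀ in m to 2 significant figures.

Log law: V(z) ∝ ln(z/z₀). With r = V₁/V₂ = 29.4/43.48 = 0.67617,
r · ln(z₂/z₀) = ln(z₁/z₀) ⇒ ln z₀ = (ln z₁ − r·ln z₂)/(1 − r)
ln z₀ = (2.25129 − 0.67617×3.76120) / 0.32383 = -0.9015
z₀ = exp(-0.9015) = 0.4060 m

z₀ ≈ 0.41 m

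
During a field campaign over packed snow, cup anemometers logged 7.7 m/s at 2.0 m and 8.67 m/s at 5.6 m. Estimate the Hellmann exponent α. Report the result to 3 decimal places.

α ≈ 0.115

Power law: V₂/V₁ = (z₂/z₁)^α ⇒ α = ln(V₂/V₁) / ln(z₂/z₁)
α = ln(8.67/7.7) / ln(5.6/2.0) = ln(1.1260) / ln(2.8000)
  = 0.11865 / 1.02962 = 0.11524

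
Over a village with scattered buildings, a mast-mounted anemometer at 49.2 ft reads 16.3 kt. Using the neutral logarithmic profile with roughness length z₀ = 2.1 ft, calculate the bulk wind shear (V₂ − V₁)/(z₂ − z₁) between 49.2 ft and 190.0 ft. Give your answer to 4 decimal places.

Log law: V₂ = V₁ · ln(z₂/z₀)/ln(z₁/z₀) = 16.3 × 4.5051/3.1540 = 23.2828 kt
ΔV/Δz = (23.2828 − 16.3)/(190.0 − 49.2) = 6.9828/140.8000 = 0.04959 kt/ft

0.0496 kt/ft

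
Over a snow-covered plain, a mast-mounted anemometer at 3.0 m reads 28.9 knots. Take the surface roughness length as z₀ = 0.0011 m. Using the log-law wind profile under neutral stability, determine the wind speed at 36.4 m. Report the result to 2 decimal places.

Log law: V(z) ∝ ln(z/z₀), so V₂/V₁ = ln(z₂/z₀) / ln(z₁/z₀).
ln(36.4/0.0011) = 10.4070, ln(3.0/0.0011) = 7.9111
V₂ = 28.9 × 10.4070/7.9111 = 28.9 × 1.3155 = 38.0180 knots

38.02 knots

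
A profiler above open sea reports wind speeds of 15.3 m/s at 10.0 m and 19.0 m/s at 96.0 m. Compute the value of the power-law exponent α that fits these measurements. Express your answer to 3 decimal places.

Power law: V₂/V₁ = (z₂/z₁)^α ⇒ α = ln(V₂/V₁) / ln(z₂/z₁)
α = ln(19.0/15.3) / ln(96.0/10.0) = ln(1.2418) / ln(9.6000)
  = 0.21659 / 2.26176 = 0.09576

α ≈ 0.096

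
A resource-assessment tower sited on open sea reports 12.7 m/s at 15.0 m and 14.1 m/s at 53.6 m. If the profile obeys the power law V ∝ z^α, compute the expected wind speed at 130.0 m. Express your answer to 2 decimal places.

15.16 m/s

First find α: α = ln(V₂/V₁)/ln(z₂/z₁) = ln(14.1/12.7)/ln(53.6/15.0) = 0.10457/1.27350 = 0.0821
Extrapolate from 53.6 m to 130.0 m: V₃ = 14.1 × (130.0/53.6)^0.0821 = 14.1 × 1.0755 = 15.1640 m/s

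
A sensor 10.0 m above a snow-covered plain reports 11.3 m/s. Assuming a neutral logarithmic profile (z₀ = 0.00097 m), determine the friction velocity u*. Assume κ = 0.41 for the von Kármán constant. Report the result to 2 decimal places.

u* ≈ 0.50 m/s

Log law: V(z) = (u*/κ) · ln(z/z₀) ⇒ u* = κ · V / ln(z/z₀)
u* = 0.41 × 11.3 / ln(10.0/0.00097) = 0.41 × 11.3 / 9.2408
   = 4.6330 / 9.2408 = 0.5014 m/s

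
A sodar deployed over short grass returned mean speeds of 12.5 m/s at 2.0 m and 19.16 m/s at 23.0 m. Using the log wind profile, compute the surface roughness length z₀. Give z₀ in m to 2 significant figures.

z₀ ≈ 0.020 m

Log law: V(z) ∝ ln(z/z₀). With r = V₁/V₂ = 12.5/19.16 = 0.65240,
r · ln(z₂/z₀) = ln(z₁/z₀) ⇒ ln z₀ = (ln z₁ − r·ln z₂)/(1 − r)
ln z₀ = (0.69315 − 0.65240×3.13549) / 0.34760 = -3.8908
z₀ = exp(-3.8908) = 0.02043 m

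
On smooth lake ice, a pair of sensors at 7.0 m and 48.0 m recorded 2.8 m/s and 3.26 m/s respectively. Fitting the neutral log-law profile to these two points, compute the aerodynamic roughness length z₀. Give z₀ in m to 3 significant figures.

Log law: V(z) ∝ ln(z/z₀). With r = V₁/V₂ = 2.8/3.26 = 0.85890,
r · ln(z₂/z₀) = ln(z₁/z₀) ⇒ ln z₀ = (ln z₁ − r·ln z₂)/(1 − r)
ln z₀ = (1.94591 − 0.85890×3.87120) / 0.14110 = -9.7733
z₀ = exp(-9.7733) = 0.00005695 m

z₀ ≈ 0.0000570 m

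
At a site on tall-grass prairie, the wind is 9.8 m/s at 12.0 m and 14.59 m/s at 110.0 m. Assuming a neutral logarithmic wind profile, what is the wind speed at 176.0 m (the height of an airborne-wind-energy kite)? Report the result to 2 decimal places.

Log law: V ∝ ln(z/z₀). From the pair, with r = V₁/V₂ = 0.67169,
ln z₀ = (ln z₁ − r·ln z₂)/(1 − r) = (2.4849 − 0.67169×4.7005)/0.32831 = -2.0480 → z₀ = 0.1290 m
V₃ = V₁ · ln(z₃/z₀)/ln(z₁/z₀) = 9.8 × 7.2185/4.5329 = 15.6061 m/s

15.61 m/s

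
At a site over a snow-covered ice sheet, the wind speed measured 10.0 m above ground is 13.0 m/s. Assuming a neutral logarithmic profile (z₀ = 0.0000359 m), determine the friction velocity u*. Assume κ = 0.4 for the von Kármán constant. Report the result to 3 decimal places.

Log law: V(z) = (u*/κ) · ln(z/z₀) ⇒ u* = κ · V / ln(z/z₀)
u* = 0.4 × 13.0 / ln(10.0/0.0000359) = 0.4 × 13.0 / 12.5374
   = 5.2000 / 12.5374 = 0.4148 m/s

u* ≈ 0.415 m/s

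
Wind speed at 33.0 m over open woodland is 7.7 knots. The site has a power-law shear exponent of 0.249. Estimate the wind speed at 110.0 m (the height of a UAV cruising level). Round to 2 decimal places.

Power-law profile: V₂ = V₁ · (z₂/z₁)^α
V₂ = 7.7 × (110.0/33.0)^0.249 = 7.7 × (3.3333)^0.249
    = 7.7 × 1.3496 = 10.3917 knots

10.39 knots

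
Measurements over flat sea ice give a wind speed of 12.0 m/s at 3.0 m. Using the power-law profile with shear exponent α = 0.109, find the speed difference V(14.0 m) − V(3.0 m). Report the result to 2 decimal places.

Power law: V₂ = V₁ · (z₂/z₁)^α = 12.0 × (4.6667)^0.109 = 14.1939 m/s
ΔV = 14.1939 − 12.0 = 2.1939 m/s

2.19 m/s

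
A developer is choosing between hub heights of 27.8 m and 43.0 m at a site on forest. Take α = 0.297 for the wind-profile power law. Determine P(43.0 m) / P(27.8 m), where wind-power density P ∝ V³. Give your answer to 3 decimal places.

1.475

Speed ratio: V_B/V_A = (z_B/z_A)^α = (43.0/27.8)^0.297 = (1.5468)^0.297 = 1.13831
Power-density ratio: P_B/P_A = (V_B/V_A)³ = (1.13831)³ = 1.47495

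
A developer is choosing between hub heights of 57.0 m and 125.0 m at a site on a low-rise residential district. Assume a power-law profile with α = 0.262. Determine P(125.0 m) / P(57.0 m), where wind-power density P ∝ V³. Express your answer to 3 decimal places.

1.854

Speed ratio: V_B/V_A = (z_B/z_A)^α = (125.0/57.0)^0.262 = (2.1930)^0.262 = 1.22843
Power-density ratio: P_B/P_A = (V_B/V_A)³ = (1.22843)³ = 1.85376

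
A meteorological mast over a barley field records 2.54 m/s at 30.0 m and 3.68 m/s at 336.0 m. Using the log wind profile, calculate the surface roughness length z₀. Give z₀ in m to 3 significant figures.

Log law: V(z) ∝ ln(z/z₀). With r = V₁/V₂ = 2.54/3.68 = 0.69022,
r · ln(z₂/z₀) = ln(z₁/z₀) ⇒ ln z₀ = (ln z₁ − r·ln z₂)/(1 − r)
ln z₀ = (3.40120 − 0.69022×5.81711) / 0.30978 = -1.9816
z₀ = exp(-1.9816) = 0.1378 m

z₀ ≈ 0.138 m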